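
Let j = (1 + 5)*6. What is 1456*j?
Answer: 52416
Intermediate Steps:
j = 36 (j = 6*6 = 36)
1456*j = 1456*36 = 52416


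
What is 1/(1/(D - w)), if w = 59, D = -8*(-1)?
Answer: -51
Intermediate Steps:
D = 8
1/(1/(D - w)) = 1/(1/(8 - 1*59)) = 1/(1/(8 - 59)) = 1/(1/(-51)) = 1/(-1/51) = -51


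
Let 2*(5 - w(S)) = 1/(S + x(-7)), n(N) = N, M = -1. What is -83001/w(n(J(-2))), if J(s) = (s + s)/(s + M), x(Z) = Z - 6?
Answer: -5810070/353 ≈ -16459.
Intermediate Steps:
x(Z) = -6 + Z
J(s) = 2*s/(-1 + s) (J(s) = (s + s)/(s - 1) = (2*s)/(-1 + s) = 2*s/(-1 + s))
w(S) = 5 - 1/(2*(-13 + S)) (w(S) = 5 - 1/(2*(S + (-6 - 7))) = 5 - 1/(2*(S - 13)) = 5 - 1/(2*(-13 + S)))
-83001/w(n(J(-2))) = -83001*2*(-13 + 2*(-2)/(-1 - 2))/(-131 + 10*(2*(-2)/(-1 - 2))) = -83001*2*(-13 + 2*(-2)/(-3))/(-131 + 10*(2*(-2)/(-3))) = -83001*2*(-13 + 2*(-2)*(-1/3))/(-131 + 10*(2*(-2)*(-1/3))) = -83001*2*(-13 + 4/3)/(-131 + 10*(4/3)) = -83001*(-70/(3*(-131 + 40/3))) = -83001/((1/2)*(-3/35)*(-353/3)) = -83001/353/70 = -83001*70/353 = -5810070/353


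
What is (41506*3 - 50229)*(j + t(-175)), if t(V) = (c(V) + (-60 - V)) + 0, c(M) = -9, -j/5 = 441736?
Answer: -164072753886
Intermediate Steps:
j = -2208680 (j = -5*441736 = -2208680)
t(V) = -69 - V (t(V) = (-9 + (-60 - V)) + 0 = (-69 - V) + 0 = -69 - V)
(41506*3 - 50229)*(j + t(-175)) = (41506*3 - 50229)*(-2208680 + (-69 - 1*(-175))) = (124518 - 50229)*(-2208680 + (-69 + 175)) = 74289*(-2208680 + 106) = 74289*(-2208574) = -164072753886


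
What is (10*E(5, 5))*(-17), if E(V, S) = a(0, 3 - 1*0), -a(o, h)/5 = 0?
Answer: 0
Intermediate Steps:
a(o, h) = 0 (a(o, h) = -5*0 = 0)
E(V, S) = 0
(10*E(5, 5))*(-17) = (10*0)*(-17) = 0*(-17) = 0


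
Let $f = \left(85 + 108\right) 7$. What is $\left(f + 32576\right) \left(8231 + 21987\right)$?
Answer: $1025206086$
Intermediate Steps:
$f = 1351$ ($f = 193 \cdot 7 = 1351$)
$\left(f + 32576\right) \left(8231 + 21987\right) = \left(1351 + 32576\right) \left(8231 + 21987\right) = 33927 \cdot 30218 = 1025206086$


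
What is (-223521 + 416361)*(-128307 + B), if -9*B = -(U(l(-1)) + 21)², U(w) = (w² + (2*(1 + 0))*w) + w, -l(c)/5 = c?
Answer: -73988979760/3 ≈ -2.4663e+10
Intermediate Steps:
l(c) = -5*c
U(w) = w² + 3*w (U(w) = (w² + (2*1)*w) + w = (w² + 2*w) + w = w² + 3*w)
B = 3721/9 (B = -(-1)*((-5*(-1))*(3 - 5*(-1)) + 21)²/9 = -(-1)*(5*(3 + 5) + 21)²/9 = -(-1)*(5*8 + 21)²/9 = -(-1)*(40 + 21)²/9 = -(-1)*61²/9 = -(-1)*3721/9 = -⅑*(-3721) = 3721/9 ≈ 413.44)
(-223521 + 416361)*(-128307 + B) = (-223521 + 416361)*(-128307 + 3721/9) = 192840*(-1151042/9) = -73988979760/3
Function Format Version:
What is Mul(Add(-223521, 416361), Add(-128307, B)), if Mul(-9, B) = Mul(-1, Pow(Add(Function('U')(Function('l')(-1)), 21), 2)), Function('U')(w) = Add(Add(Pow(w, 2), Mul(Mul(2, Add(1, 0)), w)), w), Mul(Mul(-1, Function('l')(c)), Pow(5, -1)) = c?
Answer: Rational(-73988979760, 3) ≈ -2.4663e+10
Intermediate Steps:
Function('l')(c) = Mul(-5, c)
Function('U')(w) = Add(Pow(w, 2), Mul(3, w)) (Function('U')(w) = Add(Add(Pow(w, 2), Mul(Mul(2, 1), w)), w) = Add(Add(Pow(w, 2), Mul(2, w)), w) = Add(Pow(w, 2), Mul(3, w)))
B = Rational(3721, 9) (B = Mul(Rational(-1, 9), Mul(-1, Pow(Add(Mul(Mul(-5, -1), Add(3, Mul(-5, -1))), 21), 2))) = Mul(Rational(-1, 9), Mul(-1, Pow(Add(Mul(5, Add(3, 5)), 21), 2))) = Mul(Rational(-1, 9), Mul(-1, Pow(Add(Mul(5, 8), 21), 2))) = Mul(Rational(-1, 9), Mul(-1, Pow(Add(40, 21), 2))) = Mul(Rational(-1, 9), Mul(-1, Pow(61, 2))) = Mul(Rational(-1, 9), Mul(-1, 3721)) = Mul(Rational(-1, 9), -3721) = Rational(3721, 9) ≈ 413.44)
Mul(Add(-223521, 416361), Add(-128307, B)) = Mul(Add(-223521, 416361), Add(-128307, Rational(3721, 9))) = Mul(192840, Rational(-1151042, 9)) = Rational(-73988979760, 3)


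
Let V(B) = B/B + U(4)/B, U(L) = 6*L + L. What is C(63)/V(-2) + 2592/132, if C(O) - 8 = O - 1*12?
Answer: 2159/143 ≈ 15.098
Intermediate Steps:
U(L) = 7*L
C(O) = -4 + O (C(O) = 8 + (O - 1*12) = 8 + (O - 12) = 8 + (-12 + O) = -4 + O)
V(B) = 1 + 28/B (V(B) = B/B + (7*4)/B = 1 + 28/B)
C(63)/V(-2) + 2592/132 = (-4 + 63)/(((28 - 2)/(-2))) + 2592/132 = 59/((-½*26)) + 2592*(1/132) = 59/(-13) + 216/11 = 59*(-1/13) + 216/11 = -59/13 + 216/11 = 2159/143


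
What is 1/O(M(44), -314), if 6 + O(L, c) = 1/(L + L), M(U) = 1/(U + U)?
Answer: 1/38 ≈ 0.026316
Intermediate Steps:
M(U) = 1/(2*U)
O(L, c) = -6 + 1/(2*L) (O(L, c) = -6 + 1/(L + L) = -6 + 1/(2*L))
1/O(M(44), -314) = 1/(-6 + 1/(2*(((½)/44)))) = 1/(-6 + 1/(2*(((½)*(1/44))))) = 1/(-6 + 1/(2*(1/88))) = 1/(-6 + (½)*88) = 1/(-6 + 44) = 1/38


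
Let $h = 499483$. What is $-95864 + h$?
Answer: $403619$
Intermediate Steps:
$-95864 + h = -95864 + 499483 = 403619$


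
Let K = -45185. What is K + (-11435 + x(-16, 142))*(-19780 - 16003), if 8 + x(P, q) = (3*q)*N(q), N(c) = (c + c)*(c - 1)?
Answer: -610003616868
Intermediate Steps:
N(c) = 2*c*(-1 + c) (N(c) = (2*c)*(-1 + c) = 2*c*(-1 + c))
x(P, q) = -8 + 6*q²*(-1 + q) (x(P, q) = -8 + (3*q)*(2*q*(-1 + q)) = -8 + 6*q²*(-1 + q))
K + (-11435 + x(-16, 142))*(-19780 - 16003) = -45185 + (-11435 + (-8 + 6*142²*(-1 + 142)))*(-19780 - 16003) = -45185 + (-11435 + (-8 + 6*20164*141))*(-35783) = -45185 + (-11435 + (-8 + 17058744))*(-35783) = -45185 + (-11435 + 17058736)*(-35783) = -45185 + 17047301*(-35783) = -45185 - 610003571683 = -610003616868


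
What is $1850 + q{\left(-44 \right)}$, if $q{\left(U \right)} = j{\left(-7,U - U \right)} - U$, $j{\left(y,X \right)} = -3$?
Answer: $1891$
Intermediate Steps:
$q{\left(U \right)} = -3 - U$
$1850 + q{\left(-44 \right)} = 1850 - -41 = 1850 + \left(-3 + 44\right) = 1850 + 41 = 1891$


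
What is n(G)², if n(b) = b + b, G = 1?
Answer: 4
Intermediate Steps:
n(b) = 2*b
n(G)² = (2*1)² = 2² = 4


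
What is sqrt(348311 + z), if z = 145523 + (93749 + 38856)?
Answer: sqrt(626439) ≈ 791.48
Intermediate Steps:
z = 278128 (z = 145523 + 132605 = 278128)
sqrt(348311 + z) = sqrt(348311 + 278128) = sqrt(626439)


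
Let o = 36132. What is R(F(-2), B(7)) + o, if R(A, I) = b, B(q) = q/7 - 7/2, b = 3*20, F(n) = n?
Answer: 36192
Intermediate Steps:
b = 60
B(q) = -7/2 + q/7 (B(q) = q*(1/7) - 7*1/2 = q/7 - 7/2 = -7/2 + q/7)
R(A, I) = 60
R(F(-2), B(7)) + o = 60 + 36132 = 36192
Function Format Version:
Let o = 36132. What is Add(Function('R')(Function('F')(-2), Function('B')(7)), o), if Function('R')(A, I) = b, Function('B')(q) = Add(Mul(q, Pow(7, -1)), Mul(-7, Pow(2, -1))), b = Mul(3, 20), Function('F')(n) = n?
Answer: 36192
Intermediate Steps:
b = 60
Function('B')(q) = Add(Rational(-7, 2), Mul(Rational(1, 7), q)) (Function('B')(q) = Add(Mul(q, Rational(1, 7)), Mul(-7, Rational(1, 2))) = Add(Mul(Rational(1, 7), q), Rational(-7, 2)) = Add(Rational(-7, 2), Mul(Rational(1, 7), q)))
Function('R')(A, I) = 60
Add(Function('R')(Function('F')(-2), Function('B')(7)), o) = Add(60, 36132) = 36192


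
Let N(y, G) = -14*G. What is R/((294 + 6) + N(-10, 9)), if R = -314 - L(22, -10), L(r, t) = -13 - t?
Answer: -311/174 ≈ -1.7874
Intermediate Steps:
R = -311 (R = -314 - (-13 - 1*(-10)) = -314 - (-13 + 10) = -314 - 1*(-3) = -314 + 3 = -311)
R/((294 + 6) + N(-10, 9)) = -311/((294 + 6) - 14*9) = -311/(300 - 126) = -311/174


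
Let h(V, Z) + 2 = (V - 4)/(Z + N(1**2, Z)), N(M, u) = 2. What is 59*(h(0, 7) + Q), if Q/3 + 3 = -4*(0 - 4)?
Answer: 19411/9 ≈ 2156.8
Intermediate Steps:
Q = 39 (Q = -9 + 3*(-4*(0 - 4)) = -9 + 3*(-4*(-4)) = -9 + 3*16 = -9 + 48 = 39)
h(V, Z) = -2 + (-4 + V)/(2 + Z) (h(V, Z) = -2 + (V - 4)/(Z + 2) = -2 + (-4 + V)/(2 + Z))
59*(h(0, 7) + Q) = 59*((-8 + 0 - 2*7)/(2 + 7) + 39) = 59*((-8 + 0 - 14)/9 + 39) = 59*((1/9)*(-22) + 39) = 59*(-22/9 + 39) = 59*(329/9) = 19411/9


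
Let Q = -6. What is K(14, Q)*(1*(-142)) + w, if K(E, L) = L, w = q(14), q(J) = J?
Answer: 866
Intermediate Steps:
w = 14
K(14, Q)*(1*(-142)) + w = -6*(-142) + 14 = 852 + 14 = 866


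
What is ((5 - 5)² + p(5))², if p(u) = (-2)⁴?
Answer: 256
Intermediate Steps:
p(u) = 16
((5 - 5)² + p(5))² = ((5 - 5)² + 16)² = (0² + 16)² = (0 + 16)² = 16² = 256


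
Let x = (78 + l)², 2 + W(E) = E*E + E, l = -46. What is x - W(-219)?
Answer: -46716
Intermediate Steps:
W(E) = -2 + E + E² (W(E) = -2 + (E*E + E) = -2 + (E² + E) = -2 + (E + E²) = -2 + E + E²)
x = 1024 (x = (78 - 46)² = 32² = 1024)
x - W(-219) = 1024 - (-2 - 219 + (-219)²) = 1024 - (-2 - 219 + 47961) = 1024 - 1*47740 = 1024 - 47740 = -46716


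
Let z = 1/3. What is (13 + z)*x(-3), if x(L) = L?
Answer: -40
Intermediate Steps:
z = 1/3 ≈ 0.33333
(13 + z)*x(-3) = (13 + 1/3)*(-3) = (40/3)*(-3) = -40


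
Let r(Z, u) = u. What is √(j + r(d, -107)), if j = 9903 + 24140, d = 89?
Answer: 4*√2121 ≈ 184.22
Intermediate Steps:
j = 34043
√(j + r(d, -107)) = √(34043 - 107) = √33936 = 4*√2121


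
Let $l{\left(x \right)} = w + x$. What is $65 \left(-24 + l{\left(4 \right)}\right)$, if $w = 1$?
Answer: $-1235$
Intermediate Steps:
$l{\left(x \right)} = 1 + x$
$65 \left(-24 + l{\left(4 \right)}\right) = 65 \left(-24 + \left(1 + 4\right)\right) = 65 \left(-24 + 5\right) = 65 \left(-19\right) = -1235$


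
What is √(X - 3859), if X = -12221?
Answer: 4*I*√1005 ≈ 126.81*I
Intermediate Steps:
√(X - 3859) = √(-12221 - 3859) = √(-16080) = 4*I*√1005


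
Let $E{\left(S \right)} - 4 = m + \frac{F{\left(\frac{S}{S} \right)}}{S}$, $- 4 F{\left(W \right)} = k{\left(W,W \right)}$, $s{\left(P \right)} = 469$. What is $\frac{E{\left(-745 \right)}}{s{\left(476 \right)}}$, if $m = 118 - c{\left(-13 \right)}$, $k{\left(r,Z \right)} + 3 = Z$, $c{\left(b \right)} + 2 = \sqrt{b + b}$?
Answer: $\frac{184759}{698810} - \frac{i \sqrt{26}}{469} \approx 0.26439 - 0.010872 i$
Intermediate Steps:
$c{\left(b \right)} = -2 + \sqrt{2} \sqrt{b}$ ($c{\left(b \right)} = -2 + \sqrt{b + b} = -2 + \sqrt{2 b} = -2 + \sqrt{2} \sqrt{b}$)
$k{\left(r,Z \right)} = -3 + Z$
$F{\left(W \right)} = \frac{3}{4} - \frac{W}{4}$ ($F{\left(W \right)} = - \frac{-3 + W}{4} = \frac{3}{4} - \frac{W}{4}$)
$m = 120 - i \sqrt{26}$ ($m = 118 - \left(-2 + \sqrt{2} \sqrt{-13}\right) = 118 - \left(-2 + \sqrt{2} i \sqrt{13}\right) = 118 - \left(-2 + i \sqrt{26}\right) = 118 + \left(2 - i \sqrt{26}\right) = 120 - i \sqrt{26} \approx 120.0 - 5.099 i$)
$E{\left(S \right)} = 124 + \frac{1}{2 S} - i \sqrt{26}$ ($E{\left(S \right)} = 4 + \left(\left(120 - i \sqrt{26}\right) + \frac{\frac{3}{4} - \frac{S \frac{1}{S}}{4}}{S}\right) = 4 + \left(\left(120 - i \sqrt{26}\right) + \frac{\frac{3}{4} - \frac{1}{4}}{S}\right) = 4 + \left(\left(120 - i \sqrt{26}\right) + \frac{1}{2 S}\right) = 4 + \left(120 + \frac{1}{2 S} - i \sqrt{26}\right) = 124 + \frac{1}{2 S} - i \sqrt{26}$)
$\frac{E{\left(-745 \right)}}{s{\left(476 \right)}} = \frac{124 + \frac{1}{2 \left(-745\right)} - i \sqrt{26}}{469} = \left(124 + \frac{1}{2} \left(- \frac{1}{745}\right) - i \sqrt{26}\right) \frac{1}{469} = \left(124 - \frac{1}{1490} - i \sqrt{26}\right) \frac{1}{469} = \left(\frac{184759}{1490} - i \sqrt{26}\right) \frac{1}{469} = \frac{184759}{698810} - \frac{i \sqrt{26}}{469}$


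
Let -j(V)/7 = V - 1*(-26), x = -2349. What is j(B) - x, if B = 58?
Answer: 1761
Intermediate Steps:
j(V) = -182 - 7*V (j(V) = -7*(V - 1*(-26)) = -7*(V + 26) = -7*(26 + V) = -182 - 7*V)
j(B) - x = (-182 - 7*58) - 1*(-2349) = (-182 - 406) + 2349 = -588 + 2349 = 1761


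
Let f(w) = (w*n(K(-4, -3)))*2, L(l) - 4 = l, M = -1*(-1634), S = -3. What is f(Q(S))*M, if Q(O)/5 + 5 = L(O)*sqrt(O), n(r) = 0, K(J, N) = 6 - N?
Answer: 0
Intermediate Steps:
M = 1634
L(l) = 4 + l
Q(O) = -25 + 5*sqrt(O)*(4 + O) (Q(O) = -25 + 5*((4 + O)*sqrt(O)) = -25 + 5*(sqrt(O)*(4 + O)) = -25 + 5*sqrt(O)*(4 + O))
f(w) = 0 (f(w) = (w*0)*2 = 0*2 = 0)
f(Q(S))*M = 0*1634 = 0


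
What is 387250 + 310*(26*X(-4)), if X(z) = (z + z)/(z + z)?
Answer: 395310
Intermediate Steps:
X(z) = 1 (X(z) = (2*z)/((2*z)) = (2*z)*(1/(2*z)) = 1)
387250 + 310*(26*X(-4)) = 387250 + 310*(26*1) = 387250 + 310*26 = 387250 + 8060 = 395310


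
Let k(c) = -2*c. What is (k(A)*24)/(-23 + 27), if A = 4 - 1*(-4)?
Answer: -96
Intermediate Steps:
A = 8 (A = 4 + 4 = 8)
(k(A)*24)/(-23 + 27) = (-2*8*24)/(-23 + 27) = -16*24/4 = -384*1/4 = -96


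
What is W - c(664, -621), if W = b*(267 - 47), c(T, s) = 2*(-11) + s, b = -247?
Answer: -53697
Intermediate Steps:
c(T, s) = -22 + s
W = -54340 (W = -247*(267 - 47) = -247*220 = -54340)
W - c(664, -621) = -54340 - (-22 - 621) = -54340 - 1*(-643) = -54340 + 643 = -53697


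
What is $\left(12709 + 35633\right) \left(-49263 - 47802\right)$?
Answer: $-4692316230$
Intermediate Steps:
$\left(12709 + 35633\right) \left(-49263 - 47802\right) = 48342 \left(-97065\right) = -4692316230$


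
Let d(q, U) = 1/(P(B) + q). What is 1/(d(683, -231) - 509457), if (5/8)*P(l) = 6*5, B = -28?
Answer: -731/372413066 ≈ -1.9629e-6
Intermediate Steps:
P(l) = 48 (P(l) = 8*(6*5)/5 = (8/5)*30 = 48)
d(q, U) = 1/(48 + q)
1/(d(683, -231) - 509457) = 1/(1/(48 + 683) - 509457) = 1/(1/731 - 509457) = 1/(-372413066/731) = -731/372413066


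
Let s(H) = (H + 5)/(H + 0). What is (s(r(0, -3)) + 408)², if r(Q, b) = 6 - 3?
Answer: 1517824/9 ≈ 1.6865e+5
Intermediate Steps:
r(Q, b) = 3
s(H) = (5 + H)/H
(s(r(0, -3)) + 408)² = ((5 + 3)/3 + 408)² = ((⅓)*8 + 408)² = (8/3 + 408)² = (1232/3)² = 1517824/9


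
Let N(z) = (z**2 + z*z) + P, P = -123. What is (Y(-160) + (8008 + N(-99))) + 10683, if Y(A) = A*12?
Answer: 36250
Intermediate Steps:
Y(A) = 12*A
N(z) = -123 + 2*z**2 (N(z) = (z**2 + z*z) - 123 = (z**2 + z**2) - 123 = 2*z**2 - 123 = -123 + 2*z**2)
(Y(-160) + (8008 + N(-99))) + 10683 = (12*(-160) + (8008 + (-123 + 2*(-99)**2))) + 10683 = (-1920 + (8008 + (-123 + 2*9801))) + 10683 = (-1920 + (8008 + (-123 + 19602))) + 10683 = (-1920 + (8008 + 19479)) + 10683 = (-1920 + 27487) + 10683 = 25567 + 10683 = 36250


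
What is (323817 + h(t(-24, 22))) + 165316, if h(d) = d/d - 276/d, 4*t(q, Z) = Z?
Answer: 5379922/11 ≈ 4.8908e+5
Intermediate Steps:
t(q, Z) = Z/4
h(d) = 1 - 276/d
(323817 + h(t(-24, 22))) + 165316 = (323817 + (-276 + (¼)*22)/(((¼)*22))) + 165316 = (323817 + (-276 + 11/2)/(11/2)) + 165316 = (323817 + (2/11)*(-541/2)) + 165316 = (323817 - 541/11) + 165316 = 3561446/11 + 165316 = 5379922/11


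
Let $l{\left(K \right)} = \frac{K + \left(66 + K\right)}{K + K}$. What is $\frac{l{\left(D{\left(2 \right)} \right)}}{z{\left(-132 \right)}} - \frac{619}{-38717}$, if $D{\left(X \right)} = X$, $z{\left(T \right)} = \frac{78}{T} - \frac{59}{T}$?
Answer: $- \frac{89424509}{735623} \approx -121.56$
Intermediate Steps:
$z{\left(T \right)} = \frac{19}{T}$
$l{\left(K \right)} = \frac{66 + 2 K}{2 K}$
$\frac{l{\left(D{\left(2 \right)} \right)}}{z{\left(-132 \right)}} - \frac{619}{-38717} = \frac{\frac{1}{2} \left(33 + 2\right)}{19 \frac{1}{-132}} - \frac{619}{-38717} = \frac{\frac{1}{2} \cdot 35}{19 \left(- \frac{1}{132}\right)} - - \frac{619}{38717} = \frac{35}{2 \left(- \frac{19}{132}\right)} + \frac{619}{38717} = \frac{35}{2} \left(- \frac{132}{19}\right) + \frac{619}{38717} = - \frac{2310}{19} + \frac{619}{38717} = - \frac{89424509}{735623}$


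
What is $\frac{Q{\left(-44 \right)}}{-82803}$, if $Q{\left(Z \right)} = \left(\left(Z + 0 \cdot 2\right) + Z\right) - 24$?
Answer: $\frac{16}{11829} \approx 0.0013526$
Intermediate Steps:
$Q{\left(Z \right)} = -24 + 2 Z$ ($Q{\left(Z \right)} = \left(\left(Z + 0\right) + Z\right) - 24 = \left(Z + Z\right) - 24 = 2 Z - 24 = -24 + 2 Z$)
$\frac{Q{\left(-44 \right)}}{-82803} = \frac{-24 + 2 \left(-44\right)}{-82803} = \left(-24 - 88\right) \left(- \frac{1}{82803}\right) = \left(-112\right) \left(- \frac{1}{82803}\right) = \frac{16}{11829}$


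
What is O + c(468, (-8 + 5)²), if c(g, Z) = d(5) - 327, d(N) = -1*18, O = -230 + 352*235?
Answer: 82145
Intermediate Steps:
O = 82490 (O = -230 + 82720 = 82490)
d(N) = -18
c(g, Z) = -345 (c(g, Z) = -18 - 327 = -345)
O + c(468, (-8 + 5)²) = 82490 - 345 = 82145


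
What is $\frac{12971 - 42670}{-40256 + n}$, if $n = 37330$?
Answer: $\frac{29699}{2926} \approx 10.15$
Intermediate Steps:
$\frac{12971 - 42670}{-40256 + n} = \frac{12971 - 42670}{-40256 + 37330} = - \frac{29699}{-2926} = \left(-29699\right) \left(- \frac{1}{2926}\right) = \frac{29699}{2926}$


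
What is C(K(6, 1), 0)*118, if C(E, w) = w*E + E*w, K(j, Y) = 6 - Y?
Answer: 0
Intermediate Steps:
C(E, w) = 2*E*w (C(E, w) = E*w + E*w = 2*E*w)
C(K(6, 1), 0)*118 = (2*(6 - 1*1)*0)*118 = (2*(6 - 1)*0)*118 = (2*5*0)*118 = 0*118 = 0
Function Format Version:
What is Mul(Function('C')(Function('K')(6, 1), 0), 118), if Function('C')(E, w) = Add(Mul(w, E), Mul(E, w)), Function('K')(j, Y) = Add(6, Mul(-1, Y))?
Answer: 0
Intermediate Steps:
Function('C')(E, w) = Mul(2, E, w) (Function('C')(E, w) = Add(Mul(E, w), Mul(E, w)) = Mul(2, E, w))
Mul(Function('C')(Function('K')(6, 1), 0), 118) = Mul(Mul(2, Add(6, Mul(-1, 1)), 0), 118) = Mul(Mul(2, Add(6, -1), 0), 118) = Mul(Mul(2, 5, 0), 118) = Mul(0, 118) = 0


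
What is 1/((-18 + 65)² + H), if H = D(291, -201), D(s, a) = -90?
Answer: 1/2119 ≈ 0.00047192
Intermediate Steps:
H = -90
1/((-18 + 65)² + H) = 1/((-18 + 65)² - 90) = 1/(47² - 90) = 1/(2209 - 90) = 1/2119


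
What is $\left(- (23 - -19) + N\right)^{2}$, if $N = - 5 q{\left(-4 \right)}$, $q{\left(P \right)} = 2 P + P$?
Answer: $324$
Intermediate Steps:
$q{\left(P \right)} = 3 P$
$N = 60$ ($N = - 5 \cdot 3 \left(-4\right) = \left(-5\right) \left(-12\right) = 60$)
$\left(- (23 - -19) + N\right)^{2} = \left(- (23 - -19) + 60\right)^{2} = \left(- (23 + 19) + 60\right)^{2} = \left(\left(-1\right) 42 + 60\right)^{2} = \left(-42 + 60\right)^{2} = 18^{2} = 324$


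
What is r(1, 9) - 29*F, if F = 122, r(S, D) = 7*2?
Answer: -3524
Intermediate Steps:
r(S, D) = 14
r(1, 9) - 29*F = 14 - 29*122 = 14 - 3538 = -3524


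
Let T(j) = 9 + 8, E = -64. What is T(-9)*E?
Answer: -1088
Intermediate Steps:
T(j) = 17
T(-9)*E = 17*(-64) = -1088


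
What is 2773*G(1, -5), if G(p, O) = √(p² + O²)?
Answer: 2773*√26 ≈ 14140.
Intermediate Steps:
G(p, O) = √(O² + p²)
2773*G(1, -5) = 2773*√((-5)² + 1²) = 2773*√(25 + 1) = 2773*√26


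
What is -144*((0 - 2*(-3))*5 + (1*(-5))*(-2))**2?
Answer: -230400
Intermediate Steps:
-144*((0 - 2*(-3))*5 + (1*(-5))*(-2))**2 = -144*((0 + 6)*5 - 5*(-2))**2 = -144*(6*5 + 10)**2 = -144*(30 + 10)**2 = -144*40**2 = -144*1600 = -230400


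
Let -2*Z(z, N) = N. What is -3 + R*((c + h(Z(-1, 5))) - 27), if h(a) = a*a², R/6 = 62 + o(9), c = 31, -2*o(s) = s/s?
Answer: -34341/8 ≈ -4292.6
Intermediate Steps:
Z(z, N) = -N/2
o(s) = -½ (o(s) = -s/(2*s) = -½*1 = -½)
R = 369 (R = 6*(62 - ½) = 6*(123/2) = 369)
h(a) = a³
-3 + R*((c + h(Z(-1, 5))) - 27) = -3 + 369*((31 + (-½*5)³) - 27) = -3 + 369*((31 + (-5/2)³) - 27) = -3 + 369*((31 - 125/8) - 27) = -3 + 369*(123/8 - 27) = -3 + 369*(-93/8) = -3 - 34317/8 = -34341/8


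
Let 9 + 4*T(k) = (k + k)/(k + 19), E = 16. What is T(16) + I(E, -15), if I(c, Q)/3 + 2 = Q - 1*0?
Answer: -7423/140 ≈ -53.021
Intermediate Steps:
I(c, Q) = -6 + 3*Q (I(c, Q) = -6 + 3*(Q - 1*0) = -6 + 3*(Q + 0) = -6 + 3*Q)
T(k) = -9/4 + k/(2*(19 + k)) (T(k) = -9/4 + ((k + k)/(k + 19))/4 = -9/4 + ((2*k)/(19 + k))/4 = -9/4 + (2*k/(19 + k))/4 = -9/4 + k/(2*(19 + k)))
T(16) + I(E, -15) = (-171 - 7*16)/(4*(19 + 16)) + (-6 + 3*(-15)) = (1/4)*(-171 - 112)/35 + (-6 - 45) = (1/4)*(1/35)*(-283) - 51 = -283/140 - 51 = -7423/140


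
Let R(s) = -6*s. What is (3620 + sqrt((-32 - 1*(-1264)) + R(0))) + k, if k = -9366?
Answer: -5746 + 4*sqrt(77) ≈ -5710.9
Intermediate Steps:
(3620 + sqrt((-32 - 1*(-1264)) + R(0))) + k = (3620 + sqrt((-32 - 1*(-1264)) - 6*0)) - 9366 = (3620 + sqrt((-32 + 1264) + 0)) - 9366 = (3620 + sqrt(1232 + 0)) - 9366 = (3620 + sqrt(1232)) - 9366 = (3620 + 4*sqrt(77)) - 9366 = -5746 + 4*sqrt(77)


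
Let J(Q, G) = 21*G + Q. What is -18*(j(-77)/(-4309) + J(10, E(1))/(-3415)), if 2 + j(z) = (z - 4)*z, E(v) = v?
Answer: 385669872/14715235 ≈ 26.209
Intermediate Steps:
j(z) = -2 + z*(-4 + z) (j(z) = -2 + (z - 4)*z = -2 + (-4 + z)*z = -2 + z*(-4 + z))
J(Q, G) = Q + 21*G
-18*(j(-77)/(-4309) + J(10, E(1))/(-3415)) = -18*((-2 + (-77)**2 - 4*(-77))/(-4309) + (10 + 21*1)/(-3415)) = -18*((-2 + 5929 + 308)*(-1/4309) + (10 + 21)*(-1/3415)) = -18*(6235*(-1/4309) + 31*(-1/3415)) = -18*(-6235/4309 - 31/3415) = -18*(-21426104/14715235) = 385669872/14715235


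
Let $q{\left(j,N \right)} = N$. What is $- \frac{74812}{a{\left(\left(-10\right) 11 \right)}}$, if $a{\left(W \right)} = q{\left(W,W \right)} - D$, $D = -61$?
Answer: $\frac{74812}{49} \approx 1526.8$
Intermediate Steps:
$a{\left(W \right)} = 61 + W$ ($a{\left(W \right)} = W - -61 = W + 61 = 61 + W$)
$- \frac{74812}{a{\left(\left(-10\right) 11 \right)}} = - \frac{74812}{61 - 110} = - \frac{74812}{-49} = \left(-74812\right) \left(- \frac{1}{49}\right) = \frac{74812}{49}$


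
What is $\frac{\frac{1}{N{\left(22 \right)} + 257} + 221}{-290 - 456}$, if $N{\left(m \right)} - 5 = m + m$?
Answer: $- \frac{67627}{228276} \approx -0.29625$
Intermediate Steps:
$N{\left(m \right)} = 5 + 2 m$ ($N{\left(m \right)} = 5 + \left(m + m\right) = 5 + 2 m$)
$\frac{\frac{1}{N{\left(22 \right)} + 257} + 221}{-290 - 456} = \frac{\frac{1}{\left(5 + 2 \cdot 22\right) + 257} + 221}{-290 - 456} = \frac{\frac{1}{\left(5 + 44\right) + 257} + 221}{-746} = \left(\frac{1}{49 + 257} + 221\right) \left(- \frac{1}{746}\right) = \left(\frac{1}{306} + 221\right) \left(- \frac{1}{746}\right) = \frac{67627}{306} \left(- \frac{1}{746}\right) = - \frac{67627}{228276}$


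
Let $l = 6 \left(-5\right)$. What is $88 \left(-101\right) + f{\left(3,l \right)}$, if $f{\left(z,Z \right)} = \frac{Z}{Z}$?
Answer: $-8887$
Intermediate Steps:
$l = -30$
$f{\left(z,Z \right)} = 1$
$88 \left(-101\right) + f{\left(3,l \right)} = 88 \left(-101\right) + 1 = -8888 + 1 = -8887$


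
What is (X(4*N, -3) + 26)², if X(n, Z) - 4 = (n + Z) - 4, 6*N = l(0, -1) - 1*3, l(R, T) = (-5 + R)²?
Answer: 12769/9 ≈ 1418.8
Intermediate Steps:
N = 11/3 (N = ((-5 + 0)² - 1*3)/6 = ((-5)² - 3)/6 = (25 - 3)/6 = (⅙)*22 = 11/3 ≈ 3.6667)
X(n, Z) = Z + n (X(n, Z) = 4 + ((n + Z) - 4) = 4 + ((Z + n) - 4) = 4 + (-4 + Z + n) = Z + n)
(X(4*N, -3) + 26)² = ((-3 + 4*(11/3)) + 26)² = ((-3 + 44/3) + 26)² = (35/3 + 26)² = (113/3)² = 12769/9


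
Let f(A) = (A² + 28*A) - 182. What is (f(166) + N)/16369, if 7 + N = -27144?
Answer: 4871/16369 ≈ 0.29757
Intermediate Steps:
N = -27151 (N = -7 - 27144 = -27151)
f(A) = -182 + A² + 28*A
(f(166) + N)/16369 = ((-182 + 166² + 28*166) - 27151)/16369 = ((-182 + 27556 + 4648) - 27151)*(1/16369) = (32022 - 27151)*(1/16369) = 4871*(1/16369) = 4871/16369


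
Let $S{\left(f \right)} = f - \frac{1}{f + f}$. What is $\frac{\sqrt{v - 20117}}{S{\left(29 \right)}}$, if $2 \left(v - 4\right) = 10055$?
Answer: $\frac{29 i \sqrt{60342}}{1681} \approx 4.2378 i$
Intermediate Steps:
$v = \frac{10063}{2}$ ($v = 4 + \frac{1}{2} \cdot 10055 = 4 + \frac{10055}{2} = \frac{10063}{2} \approx 5031.5$)
$S{\left(f \right)} = f - \frac{1}{2 f}$
$\frac{\sqrt{v - 20117}}{S{\left(29 \right)}} = \frac{\sqrt{\frac{10063}{2} - 20117}}{29 - \frac{1}{2 \cdot 29}} = \frac{\sqrt{- \frac{30171}{2}}}{29 - \frac{1}{58}} = \frac{\frac{1}{2} i \sqrt{60342}}{29 - \frac{1}{58}} = \frac{\frac{1}{2} i \sqrt{60342}}{\frac{1681}{58}} = \frac{i \sqrt{60342}}{2} \cdot \frac{58}{1681} = \frac{29 i \sqrt{60342}}{1681}$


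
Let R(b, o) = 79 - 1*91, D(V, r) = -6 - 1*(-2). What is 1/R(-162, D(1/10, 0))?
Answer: -1/12 ≈ -0.083333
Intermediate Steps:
D(V, r) = -4 (D(V, r) = -6 + 2 = -4)
R(b, o) = -12 (R(b, o) = 79 - 91 = -12)
1/R(-162, D(1/10, 0)) = 1/(-12) = -1/12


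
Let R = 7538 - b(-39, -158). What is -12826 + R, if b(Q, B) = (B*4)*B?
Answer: -105144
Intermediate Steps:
b(Q, B) = 4*B² (b(Q, B) = (4*B)*B = 4*B²)
R = -92318 (R = 7538 - 4*(-158)² = 7538 - 4*24964 = 7538 - 1*99856 = 7538 - 99856 = -92318)
-12826 + R = -12826 - 92318 = -105144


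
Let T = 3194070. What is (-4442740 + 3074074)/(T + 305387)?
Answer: -105282/269189 ≈ -0.39111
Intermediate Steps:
(-4442740 + 3074074)/(T + 305387) = (-4442740 + 3074074)/(3194070 + 305387) = -1368666/3499457 = -1368666*1/3499457 = -105282/269189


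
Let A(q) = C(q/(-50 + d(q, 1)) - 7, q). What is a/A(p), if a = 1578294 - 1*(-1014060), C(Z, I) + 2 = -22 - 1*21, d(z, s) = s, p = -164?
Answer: -864118/15 ≈ -57608.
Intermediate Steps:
C(Z, I) = -45 (C(Z, I) = -2 + (-22 - 1*21) = -2 + (-22 - 21) = -2 - 43 = -45)
A(q) = -45
a = 2592354 (a = 1578294 + 1014060 = 2592354)
a/A(p) = 2592354/(-45) = 2592354*(-1/45) = -864118/15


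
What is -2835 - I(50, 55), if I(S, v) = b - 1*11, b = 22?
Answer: -2846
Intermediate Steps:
I(S, v) = 11 (I(S, v) = 22 - 1*11 = 22 - 11 = 11)
-2835 - I(50, 55) = -2835 - 1*11 = -2835 - 11 = -2846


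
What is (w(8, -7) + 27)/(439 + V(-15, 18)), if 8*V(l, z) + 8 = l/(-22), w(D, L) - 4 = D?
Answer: 176/1977 ≈ 0.089024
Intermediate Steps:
w(D, L) = 4 + D
V(l, z) = -1 - l/176 (V(l, z) = -1 + (l/(-22))/8 = -1 + (l*(-1/22))/8 = -1 + (-l/22)/8 = -1 - l/176)
(w(8, -7) + 27)/(439 + V(-15, 18)) = ((4 + 8) + 27)/(439 + (-1 - 1/176*(-15))) = (12 + 27)/(439 + (-1 + 15/176)) = 39/(439 - 161/176) = 39/(77103/176) = 39*(176/77103) = 176/1977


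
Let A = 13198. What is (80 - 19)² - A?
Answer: -9477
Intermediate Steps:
(80 - 19)² - A = (80 - 19)² - 1*13198 = 61² - 13198 = 3721 - 13198 = -9477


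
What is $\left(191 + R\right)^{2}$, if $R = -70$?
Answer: $14641$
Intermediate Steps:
$\left(191 + R\right)^{2} = \left(191 - 70\right)^{2} = 121^{2} = 14641$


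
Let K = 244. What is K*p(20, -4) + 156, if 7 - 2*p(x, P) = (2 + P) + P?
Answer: 1742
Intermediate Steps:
p(x, P) = 5/2 - P (p(x, P) = 7/2 - ((2 + P) + P)/2 = 7/2 - (2 + 2*P)/2 = 7/2 + (-1 - P) = 5/2 - P)
K*p(20, -4) + 156 = 244*(5/2 - 1*(-4)) + 156 = 244*(5/2 + 4) + 156 = 244*(13/2) + 156 = 1586 + 156 = 1742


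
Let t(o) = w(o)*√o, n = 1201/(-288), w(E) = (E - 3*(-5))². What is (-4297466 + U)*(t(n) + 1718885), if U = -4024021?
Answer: -14303679181995 - 26984255098469*I*√2402/663552 ≈ -1.4304e+13 - 1.9931e+9*I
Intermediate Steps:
w(E) = (15 + E)² (w(E) = (E + 15)² = (15 + E)²)
n = -1201/288 (n = 1201*(-1/288) = -1201/288 ≈ -4.1701)
t(o) = √o*(15 + o)² (t(o) = (15 + o)²*√o = √o*(15 + o)²)
(-4297466 + U)*(t(n) + 1718885) = (-4297466 - 4024021)*(√(-1201/288)*(15 - 1201/288)² + 1718885) = -8321487*((I*√2402/24)*(3119/288)² + 1718885) = -8321487*((I*√2402/24)*(9728161/82944) + 1718885) = -8321487*(9728161*I*√2402/1990656 + 1718885) = -8321487*(1718885 + 9728161*I*√2402/1990656) = -14303679181995 - 26984255098469*I*√2402/663552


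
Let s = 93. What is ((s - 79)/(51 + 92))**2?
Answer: 196/20449 ≈ 0.0095848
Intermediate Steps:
((s - 79)/(51 + 92))**2 = ((93 - 79)/(51 + 92))**2 = (14/143)**2 = 196/20449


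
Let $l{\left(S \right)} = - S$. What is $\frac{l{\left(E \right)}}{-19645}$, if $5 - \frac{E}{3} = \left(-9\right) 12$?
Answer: $\frac{339}{19645} \approx 0.017256$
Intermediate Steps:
$E = 339$ ($E = 15 - 3 \left(\left(-9\right) 12\right) = 15 - -324 = 15 + 324 = 339$)
$\frac{l{\left(E \right)}}{-19645} = \frac{\left(-1\right) 339}{-19645} = \left(-339\right) \left(- \frac{1}{19645}\right) = \frac{339}{19645}$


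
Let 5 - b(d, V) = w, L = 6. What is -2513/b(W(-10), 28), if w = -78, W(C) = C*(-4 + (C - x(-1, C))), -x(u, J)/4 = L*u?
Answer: -2513/83 ≈ -30.277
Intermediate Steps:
x(u, J) = -24*u
W(C) = C*(-28 + C) (W(C) = C*(-4 + (C - (-24)*(-1))) = C*(-4 + (C - 1*24)) = C*(-4 + (C - 24)) = C*(-4 + (-24 + C)) = C*(-28 + C))
b(d, V) = 83 (b(d, V) = 5 - 1*(-78) = 5 + 78 = 83)
-2513/b(W(-10), 28) = -2513/83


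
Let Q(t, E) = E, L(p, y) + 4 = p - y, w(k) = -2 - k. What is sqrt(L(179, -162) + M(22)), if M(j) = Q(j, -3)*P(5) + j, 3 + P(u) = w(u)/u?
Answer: sqrt(9305)/5 ≈ 19.292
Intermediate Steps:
L(p, y) = -4 + p - y (L(p, y) = -4 + (p - y) = -4 + p - y)
P(u) = -3 + (-2 - u)/u
M(j) = 66/5 + j (M(j) = -3*(-4 - 2/5) + j = -3*(-22/5) + j = 66/5 + j)
sqrt(L(179, -162) + M(22)) = sqrt((-4 + 179 - 1*(-162)) + (66/5 + 22)) = sqrt((-4 + 179 + 162) + 176/5) = sqrt(337 + 176/5) = sqrt(1861/5) = sqrt(9305)/5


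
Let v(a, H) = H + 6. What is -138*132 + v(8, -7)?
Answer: -18217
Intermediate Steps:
v(a, H) = 6 + H
-138*132 + v(8, -7) = -138*132 + (6 - 7) = -18216 - 1 = -18217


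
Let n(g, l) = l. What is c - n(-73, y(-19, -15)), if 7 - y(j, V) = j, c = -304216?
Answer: -304242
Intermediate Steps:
y(j, V) = 7 - j
c - n(-73, y(-19, -15)) = -304216 - (7 - 1*(-19)) = -304216 - (7 + 19) = -304216 - 1*26 = -304216 - 26 = -304242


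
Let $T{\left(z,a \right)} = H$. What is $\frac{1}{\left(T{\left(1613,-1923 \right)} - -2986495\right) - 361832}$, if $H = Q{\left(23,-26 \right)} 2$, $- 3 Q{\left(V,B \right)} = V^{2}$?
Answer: $\frac{3}{7872931} \approx 3.8105 \cdot 10^{-7}$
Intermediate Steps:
$Q{\left(V,B \right)} = - \frac{V^{2}}{3}$
$H = - \frac{1058}{3}$ ($H = - \frac{23^{2}}{3} \cdot 2 = \left(- \frac{1}{3}\right) 529 \cdot 2 = \left(- \frac{529}{3}\right) 2 = - \frac{1058}{3} \approx -352.67$)
$T{\left(z,a \right)} = - \frac{1058}{3}$
$\frac{1}{\left(T{\left(1613,-1923 \right)} - -2986495\right) - 361832} = \frac{1}{\left(- \frac{1058}{3} - -2986495\right) - 361832} = \frac{1}{\left(- \frac{1058}{3} + 2986495\right) - 361832} = \frac{1}{\frac{8958427}{3} - 361832} = \frac{1}{\frac{7872931}{3}} = \frac{3}{7872931}$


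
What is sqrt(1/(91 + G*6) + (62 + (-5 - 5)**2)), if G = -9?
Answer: sqrt(221815)/37 ≈ 12.729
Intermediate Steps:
sqrt(1/(91 + G*6) + (62 + (-5 - 5)**2)) = sqrt(1/(91 - 9*6) + (62 + (-5 - 5)**2)) = sqrt(1/(91 - 54) + (62 + (-10)**2)) = sqrt(1/37 + (62 + 100)) = sqrt(1/37 + 162) = sqrt(5995/37) = sqrt(221815)/37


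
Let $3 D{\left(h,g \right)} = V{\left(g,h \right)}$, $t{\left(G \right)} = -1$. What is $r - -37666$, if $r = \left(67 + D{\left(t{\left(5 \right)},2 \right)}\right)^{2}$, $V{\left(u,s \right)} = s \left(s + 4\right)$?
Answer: $42022$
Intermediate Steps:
$V{\left(u,s \right)} = s \left(4 + s\right)$
$D{\left(h,g \right)} = \frac{h \left(4 + h\right)}{3}$
$r = 4356$ ($r = \left(67 + \frac{1}{3} \left(-1\right) \left(4 - 1\right)\right)^{2} = \left(67 + \frac{1}{3} \left(-1\right) 3\right)^{2} = \left(67 - 1\right)^{2} = 66^{2} = 4356$)
$r - -37666 = 4356 - -37666 = 4356 + 37666 = 42022$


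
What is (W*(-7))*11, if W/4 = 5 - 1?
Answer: -1232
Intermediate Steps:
W = 16 (W = 4*(5 - 1) = 4*4 = 16)
(W*(-7))*11 = (16*(-7))*11 = -112*11 = -1232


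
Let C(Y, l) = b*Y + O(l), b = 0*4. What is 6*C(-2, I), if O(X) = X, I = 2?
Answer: 12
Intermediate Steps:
b = 0
C(Y, l) = l (C(Y, l) = 0*Y + l = 0 + l = l)
6*C(-2, I) = 6*2 = 12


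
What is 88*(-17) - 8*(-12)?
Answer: -1400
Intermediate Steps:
88*(-17) - 8*(-12) = -1496 + 96 = -1400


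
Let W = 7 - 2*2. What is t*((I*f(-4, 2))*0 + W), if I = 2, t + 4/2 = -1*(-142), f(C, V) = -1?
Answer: 420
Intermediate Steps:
t = 140 (t = -2 - 1*(-142) = -2 + 142 = 140)
W = 3 (W = 7 - 4 = 3)
t*((I*f(-4, 2))*0 + W) = 140*((2*(-1))*0 + 3) = 140*(-2*0 + 3) = 140*(0 + 3) = 140*3 = 420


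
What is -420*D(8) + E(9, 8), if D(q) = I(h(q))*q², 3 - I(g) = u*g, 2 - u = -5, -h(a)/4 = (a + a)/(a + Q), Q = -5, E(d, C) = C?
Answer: -4094712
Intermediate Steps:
h(a) = -8*a/(-5 + a) (h(a) = -4*(a + a)/(a - 5) = -4*2*a/(-5 + a) = -8*a/(-5 + a))
u = 7 (u = 2 - 1*(-5) = 2 + 5 = 7)
I(g) = 3 - 7*g
D(q) = q²*(3 + 56*q/(-5 + q)) (D(q) = (3 - (-56)*q/(-5 + q))*q² = (3 + 56*q/(-5 + q))*q² = q²*(3 + 56*q/(-5 + q)))
-420*D(8) + E(9, 8) = -420*8²*(-15 + 59*8)/(-5 + 8) + 8 = -26880*(-15 + 472)/3 + 8 = -26880*457/3 + 8 = -420*29248/3 + 8 = -4094720 + 8 = -4094712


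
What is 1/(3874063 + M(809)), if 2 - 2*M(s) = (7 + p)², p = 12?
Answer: 2/7747767 ≈ 2.5814e-7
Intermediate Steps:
M(s) = -359/2 (M(s) = 1 - (7 + 12)²/2 = 1 - ½*19² = 1 - ½*361 = 1 - 361/2 = -359/2)
1/(3874063 + M(809)) = 1/(3874063 - 359/2) = 1/(7747767/2) = 2/7747767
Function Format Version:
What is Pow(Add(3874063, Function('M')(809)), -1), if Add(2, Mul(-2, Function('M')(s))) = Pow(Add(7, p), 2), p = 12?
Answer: Rational(2, 7747767) ≈ 2.5814e-7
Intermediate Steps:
Function('M')(s) = Rational(-359, 2) (Function('M')(s) = Add(1, Mul(Rational(-1, 2), Pow(Add(7, 12), 2))) = Add(1, Mul(Rational(-1, 2), Pow(19, 2))) = Add(1, Mul(Rational(-1, 2), 361)) = Add(1, Rational(-361, 2)) = Rational(-359, 2))
Pow(Add(3874063, Function('M')(809)), -1) = Pow(Add(3874063, Rational(-359, 2)), -1) = Pow(Rational(7747767, 2), -1) = Rational(2, 7747767)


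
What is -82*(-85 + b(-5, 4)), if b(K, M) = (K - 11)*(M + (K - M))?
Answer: 410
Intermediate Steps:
b(K, M) = K*(-11 + K) (b(K, M) = (-11 + K)*K = K*(-11 + K))
-82*(-85 + b(-5, 4)) = -82*(-85 - 5*(-11 - 5)) = -82*(-85 - 5*(-16)) = -82*(-85 + 80) = -82*(-5) = 410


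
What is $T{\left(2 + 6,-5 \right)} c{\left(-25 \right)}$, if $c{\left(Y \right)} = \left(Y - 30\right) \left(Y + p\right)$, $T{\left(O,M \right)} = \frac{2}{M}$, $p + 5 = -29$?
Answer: $-1298$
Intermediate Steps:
$p = -34$ ($p = -5 - 29 = -34$)
$c{\left(Y \right)} = \left(-34 + Y\right) \left(-30 + Y\right)$ ($c{\left(Y \right)} = \left(Y - 30\right) \left(Y - 34\right) = \left(-30 + Y\right) \left(-34 + Y\right) = \left(-34 + Y\right) \left(-30 + Y\right)$)
$T{\left(2 + 6,-5 \right)} c{\left(-25 \right)} = \frac{2}{-5} \left(1020 + \left(-25\right)^{2} - -1600\right) = 2 \left(- \frac{1}{5}\right) \left(1020 + 625 + 1600\right) = \left(- \frac{2}{5}\right) 3245 = -1298$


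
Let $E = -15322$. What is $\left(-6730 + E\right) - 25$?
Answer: $-22077$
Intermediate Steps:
$\left(-6730 + E\right) - 25 = \left(-6730 - 15322\right) - 25 = -22052 - 25 = -22077$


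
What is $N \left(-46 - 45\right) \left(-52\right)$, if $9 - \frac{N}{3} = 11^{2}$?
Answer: $-1589952$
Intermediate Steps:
$N = -336$ ($N = 27 - 3 \cdot 11^{2} = 27 - 363 = -336$)
$N \left(-46 - 45\right) \left(-52\right) = - 336 \left(-46 - 45\right) \left(-52\right) = \left(-336\right) \left(-91\right) \left(-52\right) = 30576 \left(-52\right) = -1589952$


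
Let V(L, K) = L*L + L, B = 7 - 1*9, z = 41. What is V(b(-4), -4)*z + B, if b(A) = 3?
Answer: 490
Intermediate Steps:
B = -2 (B = 7 - 9 = -2)
V(L, K) = L + L² (V(L, K) = L² + L = L + L²)
V(b(-4), -4)*z + B = (3*(1 + 3))*41 - 2 = (3*4)*41 - 2 = 12*41 - 2 = 492 - 2 = 490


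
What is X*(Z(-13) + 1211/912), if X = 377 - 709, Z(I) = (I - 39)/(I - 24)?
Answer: -7655173/8436 ≈ -907.44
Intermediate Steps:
Z(I) = (-39 + I)/(-24 + I)
X = -332
X*(Z(-13) + 1211/912) = -332*((-39 - 13)/(-24 - 13) + 1211/912) = -332*(-52/(-37) + 1211*(1/912)) = -332*(-1/37*(-52) + 1211/912) = -332*(52/37 + 1211/912) = -332*92231/33744 = -7655173/8436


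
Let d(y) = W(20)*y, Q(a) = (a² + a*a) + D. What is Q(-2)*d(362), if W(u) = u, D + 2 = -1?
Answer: 36200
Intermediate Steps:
D = -3 (D = -2 - 1 = -3)
Q(a) = -3 + 2*a² (Q(a) = (a² + a*a) - 3 = (a² + a²) - 3 = 2*a² - 3 = -3 + 2*a²)
d(y) = 20*y
Q(-2)*d(362) = (-3 + 2*(-2)²)*(20*362) = (-3 + 2*4)*7240 = (-3 + 8)*7240 = 5*7240 = 36200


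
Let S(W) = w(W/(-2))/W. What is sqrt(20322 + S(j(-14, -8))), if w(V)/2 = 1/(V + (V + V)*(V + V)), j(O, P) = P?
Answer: sqrt(93968911)/68 ≈ 142.56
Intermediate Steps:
w(V) = 2/(V + 4*V**2) (w(V) = 2/(V + (V + V)*(V + V)) = 2/(V + (2*V)*(2*V)) = 2/(V + 4*V**2))
S(W) = -4/(W**2*(1 - 2*W)) (S(W) = (2/(((W/(-2)))*(1 + 4*(W/(-2)))))/W = (2/(((W*(-1/2)))*(1 + 4*(W*(-1/2)))))/W = (2/(((-W/2))*(1 + 4*(-W/2))))/W = (2*(-2/W)/(1 - 2*W))/W = (-4/(W*(1 - 2*W)))/W = -4/(W**2*(1 - 2*W)))
sqrt(20322 + S(j(-14, -8))) = sqrt(20322 + 4/((-8)**2*(-1 + 2*(-8)))) = sqrt(20322 + 4*(1/64)/(-1 - 16)) = sqrt(20322 + 4*(1/64)/(-17)) = sqrt(20322 + 4*(1/64)*(-1/17)) = sqrt(20322 - 1/272) = sqrt(5527583/272) = sqrt(93968911)/68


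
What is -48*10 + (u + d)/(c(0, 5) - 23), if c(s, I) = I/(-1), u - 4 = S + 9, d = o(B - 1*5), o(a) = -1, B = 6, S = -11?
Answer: -13441/28 ≈ -480.04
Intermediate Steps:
d = -1
u = 2 (u = 4 + (-11 + 9) = 4 - 2 = 2)
c(s, I) = -I (c(s, I) = I*(-1) = -I)
-48*10 + (u + d)/(c(0, 5) - 23) = -48*10 + (2 - 1)/(-1*5 - 23) = -480 + 1/(-5 - 23) = -480 + 1/(-28) = -480 + 1*(-1/28) = -480 - 1/28 = -13441/28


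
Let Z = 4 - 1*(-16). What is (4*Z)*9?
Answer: 720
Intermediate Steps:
Z = 20 (Z = 4 + 16 = 20)
(4*Z)*9 = (4*20)*9 = 80*9 = 720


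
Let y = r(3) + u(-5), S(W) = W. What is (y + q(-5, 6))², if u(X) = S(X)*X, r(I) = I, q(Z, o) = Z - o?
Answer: 289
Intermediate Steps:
u(X) = X² (u(X) = X*X = X²)
y = 28 (y = 3 + (-5)² = 3 + 25 = 28)
(y + q(-5, 6))² = (28 + (-5 - 1*6))² = (28 + (-5 - 6))² = (28 - 11)² = 17² = 289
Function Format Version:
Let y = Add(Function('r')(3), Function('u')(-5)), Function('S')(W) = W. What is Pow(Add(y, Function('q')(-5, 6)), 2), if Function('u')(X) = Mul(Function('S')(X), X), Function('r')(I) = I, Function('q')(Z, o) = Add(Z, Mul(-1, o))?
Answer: 289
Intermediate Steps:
Function('u')(X) = Pow(X, 2) (Function('u')(X) = Mul(X, X) = Pow(X, 2))
y = 28 (y = Add(3, Pow(-5, 2)) = Add(3, 25) = 28)
Pow(Add(y, Function('q')(-5, 6)), 2) = Pow(Add(28, Add(-5, Mul(-1, 6))), 2) = Pow(Add(28, Add(-5, -6)), 2) = Pow(Add(28, -11), 2) = Pow(17, 2) = 289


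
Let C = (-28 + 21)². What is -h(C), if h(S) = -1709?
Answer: 1709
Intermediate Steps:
C = 49 (C = (-7)² = 49)
-h(C) = -1*(-1709) = 1709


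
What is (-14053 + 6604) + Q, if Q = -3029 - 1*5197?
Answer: -15675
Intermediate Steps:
Q = -8226 (Q = -3029 - 5197 = -8226)
(-14053 + 6604) + Q = (-14053 + 6604) - 8226 = -7449 - 8226 = -15675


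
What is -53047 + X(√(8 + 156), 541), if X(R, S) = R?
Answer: -53047 + 2*√41 ≈ -53034.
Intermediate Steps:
-53047 + X(√(8 + 156), 541) = -53047 + √(8 + 156) = -53047 + √164 = -53047 + 2*√41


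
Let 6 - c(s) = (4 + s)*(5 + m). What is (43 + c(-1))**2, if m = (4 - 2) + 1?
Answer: 625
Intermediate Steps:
m = 3 (m = 2 + 1 = 3)
c(s) = -26 - 8*s (c(s) = 6 - (4 + s)*(5 + 3) = 6 - (4 + s)*8 = 6 - (32 + 8*s) = 6 + (-32 - 8*s) = -26 - 8*s)
(43 + c(-1))**2 = (43 + (-26 - 8*(-1)))**2 = (43 + (-26 + 8))**2 = (43 - 18)**2 = 25**2 = 625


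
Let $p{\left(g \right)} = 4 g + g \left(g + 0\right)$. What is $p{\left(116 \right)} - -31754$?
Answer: $45674$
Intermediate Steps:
$p{\left(g \right)} = g^{2} + 4 g$ ($p{\left(g \right)} = 4 g + g g = 4 g + g^{2} = g^{2} + 4 g$)
$p{\left(116 \right)} - -31754 = 116 \left(4 + 116\right) - -31754 = 116 \cdot 120 + 31754 = 13920 + 31754 = 45674$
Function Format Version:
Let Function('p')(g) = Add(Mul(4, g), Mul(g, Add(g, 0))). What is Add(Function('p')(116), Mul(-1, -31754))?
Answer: 45674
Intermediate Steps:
Function('p')(g) = Add(Pow(g, 2), Mul(4, g)) (Function('p')(g) = Add(Mul(4, g), Mul(g, g)) = Add(Mul(4, g), Pow(g, 2)) = Add(Pow(g, 2), Mul(4, g)))
Add(Function('p')(116), Mul(-1, -31754)) = Add(Mul(116, Add(4, 116)), Mul(-1, -31754)) = Add(Mul(116, 120), 31754) = Add(13920, 31754) = 45674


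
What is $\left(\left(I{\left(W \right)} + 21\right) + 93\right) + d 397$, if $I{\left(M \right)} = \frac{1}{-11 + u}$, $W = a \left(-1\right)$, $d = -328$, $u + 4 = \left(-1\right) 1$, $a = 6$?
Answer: $- \frac{2081633}{16} \approx -1.301 \cdot 10^{5}$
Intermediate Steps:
$u = -5$ ($u = -4 - 1 = -5$)
$W = -6$ ($W = 6 \left(-1\right) = -6$)
$I{\left(M \right)} = - \frac{1}{16}$ ($I{\left(M \right)} = \frac{1}{-11 - 5} = \frac{1}{-16} = - \frac{1}{16}$)
$\left(\left(I{\left(W \right)} + 21\right) + 93\right) + d 397 = \left(\left(- \frac{1}{16} + 21\right) + 93\right) - 130216 = \left(\frac{335}{16} + 93\right) - 130216 = \frac{1823}{16} - 130216 = - \frac{2081633}{16}$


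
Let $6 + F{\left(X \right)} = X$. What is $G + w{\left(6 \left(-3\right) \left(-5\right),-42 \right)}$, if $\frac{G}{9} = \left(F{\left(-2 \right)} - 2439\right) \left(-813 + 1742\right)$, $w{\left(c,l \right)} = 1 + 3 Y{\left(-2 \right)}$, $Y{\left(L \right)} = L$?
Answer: $-20459372$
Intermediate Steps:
$F{\left(X \right)} = -6 + X$
$w{\left(c,l \right)} = -5$ ($w{\left(c,l \right)} = 1 + 3 \left(-2\right) = 1 - 6 = -5$)
$G = -20459367$ ($G = 9 \left(\left(-6 - 2\right) - 2439\right) \left(-813 + 1742\right) = 9 \left(-8 - 2439\right) 929 = 9 \left(\left(-2447\right) 929\right) = 9 \left(-2273263\right) = -20459367$)
$G + w{\left(6 \left(-3\right) \left(-5\right),-42 \right)} = -20459367 - 5 = -20459372$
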